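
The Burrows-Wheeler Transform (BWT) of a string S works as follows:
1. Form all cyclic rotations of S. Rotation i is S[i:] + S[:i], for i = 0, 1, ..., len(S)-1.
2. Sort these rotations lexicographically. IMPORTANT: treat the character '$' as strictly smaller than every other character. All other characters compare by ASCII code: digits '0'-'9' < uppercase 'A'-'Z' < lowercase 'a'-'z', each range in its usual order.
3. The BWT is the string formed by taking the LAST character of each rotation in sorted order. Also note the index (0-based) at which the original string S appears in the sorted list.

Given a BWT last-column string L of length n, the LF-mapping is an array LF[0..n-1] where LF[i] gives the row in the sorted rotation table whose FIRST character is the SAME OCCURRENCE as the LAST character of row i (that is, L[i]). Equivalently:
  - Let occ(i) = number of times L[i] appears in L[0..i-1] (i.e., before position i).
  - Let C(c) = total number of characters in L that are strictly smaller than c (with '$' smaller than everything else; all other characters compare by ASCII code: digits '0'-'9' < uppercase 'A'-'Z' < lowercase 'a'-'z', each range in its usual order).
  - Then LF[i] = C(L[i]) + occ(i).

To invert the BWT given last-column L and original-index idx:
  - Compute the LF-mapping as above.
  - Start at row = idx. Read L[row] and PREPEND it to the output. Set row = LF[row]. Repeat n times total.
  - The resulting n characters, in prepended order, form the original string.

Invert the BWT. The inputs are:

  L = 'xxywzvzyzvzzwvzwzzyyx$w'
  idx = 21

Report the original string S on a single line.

Answer: zzwzwvyzxzyzyvxvwywzzx$

Derivation:
LF mapping: 8 9 11 4 15 1 16 12 17 2 18 19 5 3 20 6 21 22 13 14 10 0 7
Walk LF starting at row 21, prepending L[row]:
  step 1: row=21, L[21]='$', prepend. Next row=LF[21]=0
  step 2: row=0, L[0]='x', prepend. Next row=LF[0]=8
  step 3: row=8, L[8]='z', prepend. Next row=LF[8]=17
  step 4: row=17, L[17]='z', prepend. Next row=LF[17]=22
  step 5: row=22, L[22]='w', prepend. Next row=LF[22]=7
  step 6: row=7, L[7]='y', prepend. Next row=LF[7]=12
  step 7: row=12, L[12]='w', prepend. Next row=LF[12]=5
  step 8: row=5, L[5]='v', prepend. Next row=LF[5]=1
  step 9: row=1, L[1]='x', prepend. Next row=LF[1]=9
  step 10: row=9, L[9]='v', prepend. Next row=LF[9]=2
  step 11: row=2, L[2]='y', prepend. Next row=LF[2]=11
  step 12: row=11, L[11]='z', prepend. Next row=LF[11]=19
  step 13: row=19, L[19]='y', prepend. Next row=LF[19]=14
  step 14: row=14, L[14]='z', prepend. Next row=LF[14]=20
  step 15: row=20, L[20]='x', prepend. Next row=LF[20]=10
  step 16: row=10, L[10]='z', prepend. Next row=LF[10]=18
  step 17: row=18, L[18]='y', prepend. Next row=LF[18]=13
  step 18: row=13, L[13]='v', prepend. Next row=LF[13]=3
  step 19: row=3, L[3]='w', prepend. Next row=LF[3]=4
  step 20: row=4, L[4]='z', prepend. Next row=LF[4]=15
  step 21: row=15, L[15]='w', prepend. Next row=LF[15]=6
  step 22: row=6, L[6]='z', prepend. Next row=LF[6]=16
  step 23: row=16, L[16]='z', prepend. Next row=LF[16]=21
Reversed output: zzwzwvyzxzyzyvxvwywzzx$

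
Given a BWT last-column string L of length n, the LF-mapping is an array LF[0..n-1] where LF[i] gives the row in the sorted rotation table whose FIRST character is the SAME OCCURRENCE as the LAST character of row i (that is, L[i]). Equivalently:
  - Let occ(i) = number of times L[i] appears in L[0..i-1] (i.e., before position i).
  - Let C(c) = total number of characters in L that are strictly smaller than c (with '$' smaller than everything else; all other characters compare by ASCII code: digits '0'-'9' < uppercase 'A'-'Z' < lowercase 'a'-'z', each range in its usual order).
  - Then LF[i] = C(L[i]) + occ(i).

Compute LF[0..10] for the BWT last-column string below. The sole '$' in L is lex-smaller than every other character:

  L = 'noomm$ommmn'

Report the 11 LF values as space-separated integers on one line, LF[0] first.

Char counts: '$':1, 'm':5, 'n':2, 'o':3
C (first-col start): C('$')=0, C('m')=1, C('n')=6, C('o')=8
L[0]='n': occ=0, LF[0]=C('n')+0=6+0=6
L[1]='o': occ=0, LF[1]=C('o')+0=8+0=8
L[2]='o': occ=1, LF[2]=C('o')+1=8+1=9
L[3]='m': occ=0, LF[3]=C('m')+0=1+0=1
L[4]='m': occ=1, LF[4]=C('m')+1=1+1=2
L[5]='$': occ=0, LF[5]=C('$')+0=0+0=0
L[6]='o': occ=2, LF[6]=C('o')+2=8+2=10
L[7]='m': occ=2, LF[7]=C('m')+2=1+2=3
L[8]='m': occ=3, LF[8]=C('m')+3=1+3=4
L[9]='m': occ=4, LF[9]=C('m')+4=1+4=5
L[10]='n': occ=1, LF[10]=C('n')+1=6+1=7

Answer: 6 8 9 1 2 0 10 3 4 5 7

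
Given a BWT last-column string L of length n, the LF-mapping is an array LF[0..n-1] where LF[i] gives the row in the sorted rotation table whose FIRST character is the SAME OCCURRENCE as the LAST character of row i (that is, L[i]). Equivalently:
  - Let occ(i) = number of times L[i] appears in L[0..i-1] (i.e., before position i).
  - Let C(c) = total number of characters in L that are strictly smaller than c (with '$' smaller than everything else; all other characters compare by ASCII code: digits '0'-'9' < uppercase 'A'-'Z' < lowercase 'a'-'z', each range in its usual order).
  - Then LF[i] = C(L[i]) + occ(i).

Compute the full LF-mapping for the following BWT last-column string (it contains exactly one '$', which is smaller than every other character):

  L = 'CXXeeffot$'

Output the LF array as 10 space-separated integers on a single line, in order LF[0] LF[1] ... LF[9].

Answer: 1 2 3 4 5 6 7 8 9 0

Derivation:
Char counts: '$':1, 'C':1, 'X':2, 'e':2, 'f':2, 'o':1, 't':1
C (first-col start): C('$')=0, C('C')=1, C('X')=2, C('e')=4, C('f')=6, C('o')=8, C('t')=9
L[0]='C': occ=0, LF[0]=C('C')+0=1+0=1
L[1]='X': occ=0, LF[1]=C('X')+0=2+0=2
L[2]='X': occ=1, LF[2]=C('X')+1=2+1=3
L[3]='e': occ=0, LF[3]=C('e')+0=4+0=4
L[4]='e': occ=1, LF[4]=C('e')+1=4+1=5
L[5]='f': occ=0, LF[5]=C('f')+0=6+0=6
L[6]='f': occ=1, LF[6]=C('f')+1=6+1=7
L[7]='o': occ=0, LF[7]=C('o')+0=8+0=8
L[8]='t': occ=0, LF[8]=C('t')+0=9+0=9
L[9]='$': occ=0, LF[9]=C('$')+0=0+0=0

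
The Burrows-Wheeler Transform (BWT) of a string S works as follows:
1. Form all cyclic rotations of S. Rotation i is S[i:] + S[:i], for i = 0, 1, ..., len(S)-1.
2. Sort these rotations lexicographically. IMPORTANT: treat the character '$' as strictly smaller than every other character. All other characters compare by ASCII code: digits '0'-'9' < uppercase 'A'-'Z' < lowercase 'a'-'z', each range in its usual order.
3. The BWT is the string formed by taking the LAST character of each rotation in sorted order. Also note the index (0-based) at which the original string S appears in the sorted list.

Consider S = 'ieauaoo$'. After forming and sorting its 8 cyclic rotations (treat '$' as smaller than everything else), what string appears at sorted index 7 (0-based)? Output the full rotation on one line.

Answer: uaoo$iea

Derivation:
All 8 rotations (rotation i = S[i:]+S[:i]):
  rot[0] = ieauaoo$
  rot[1] = eauaoo$i
  rot[2] = auaoo$ie
  rot[3] = uaoo$iea
  rot[4] = aoo$ieau
  rot[5] = oo$ieaua
  rot[6] = o$ieauao
  rot[7] = $ieauaoo
Sorted (with $ < everything):
  sorted[0] = $ieauaoo
  sorted[1] = aoo$ieau
  sorted[2] = auaoo$ie
  sorted[3] = eauaoo$i
  sorted[4] = ieauaoo$
  sorted[5] = o$ieauao
  sorted[6] = oo$ieaua
  sorted[7] = uaoo$iea
sorted[7] = uaoo$iea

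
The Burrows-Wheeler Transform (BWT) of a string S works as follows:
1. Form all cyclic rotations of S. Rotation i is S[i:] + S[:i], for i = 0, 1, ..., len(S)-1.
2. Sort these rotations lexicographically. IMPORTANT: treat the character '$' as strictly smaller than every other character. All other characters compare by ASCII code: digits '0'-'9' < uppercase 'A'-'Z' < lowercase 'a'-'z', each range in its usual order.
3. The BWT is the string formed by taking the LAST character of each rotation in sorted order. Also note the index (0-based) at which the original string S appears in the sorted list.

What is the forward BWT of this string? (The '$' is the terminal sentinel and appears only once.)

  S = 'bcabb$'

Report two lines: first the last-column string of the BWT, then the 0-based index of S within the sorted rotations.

Answer: bcba$b
4

Derivation:
All 6 rotations (rotation i = S[i:]+S[:i]):
  rot[0] = bcabb$
  rot[1] = cabb$b
  rot[2] = abb$bc
  rot[3] = bb$bca
  rot[4] = b$bcab
  rot[5] = $bcabb
Sorted (with $ < everything):
  sorted[0] = $bcabb  (last char: 'b')
  sorted[1] = abb$bc  (last char: 'c')
  sorted[2] = b$bcab  (last char: 'b')
  sorted[3] = bb$bca  (last char: 'a')
  sorted[4] = bcabb$  (last char: '$')
  sorted[5] = cabb$b  (last char: 'b')
Last column: bcba$b
Original string S is at sorted index 4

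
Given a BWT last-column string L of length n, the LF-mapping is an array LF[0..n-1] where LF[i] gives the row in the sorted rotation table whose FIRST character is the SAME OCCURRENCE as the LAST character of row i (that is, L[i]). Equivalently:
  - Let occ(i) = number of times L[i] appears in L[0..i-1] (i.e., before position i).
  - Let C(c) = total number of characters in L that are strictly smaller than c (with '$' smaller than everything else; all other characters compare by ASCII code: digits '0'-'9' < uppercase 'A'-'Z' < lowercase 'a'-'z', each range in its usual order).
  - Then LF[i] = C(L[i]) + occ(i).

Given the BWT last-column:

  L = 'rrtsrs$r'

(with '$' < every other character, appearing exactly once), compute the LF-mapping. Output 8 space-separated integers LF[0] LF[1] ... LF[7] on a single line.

Answer: 1 2 7 5 3 6 0 4

Derivation:
Char counts: '$':1, 'r':4, 's':2, 't':1
C (first-col start): C('$')=0, C('r')=1, C('s')=5, C('t')=7
L[0]='r': occ=0, LF[0]=C('r')+0=1+0=1
L[1]='r': occ=1, LF[1]=C('r')+1=1+1=2
L[2]='t': occ=0, LF[2]=C('t')+0=7+0=7
L[3]='s': occ=0, LF[3]=C('s')+0=5+0=5
L[4]='r': occ=2, LF[4]=C('r')+2=1+2=3
L[5]='s': occ=1, LF[5]=C('s')+1=5+1=6
L[6]='$': occ=0, LF[6]=C('$')+0=0+0=0
L[7]='r': occ=3, LF[7]=C('r')+3=1+3=4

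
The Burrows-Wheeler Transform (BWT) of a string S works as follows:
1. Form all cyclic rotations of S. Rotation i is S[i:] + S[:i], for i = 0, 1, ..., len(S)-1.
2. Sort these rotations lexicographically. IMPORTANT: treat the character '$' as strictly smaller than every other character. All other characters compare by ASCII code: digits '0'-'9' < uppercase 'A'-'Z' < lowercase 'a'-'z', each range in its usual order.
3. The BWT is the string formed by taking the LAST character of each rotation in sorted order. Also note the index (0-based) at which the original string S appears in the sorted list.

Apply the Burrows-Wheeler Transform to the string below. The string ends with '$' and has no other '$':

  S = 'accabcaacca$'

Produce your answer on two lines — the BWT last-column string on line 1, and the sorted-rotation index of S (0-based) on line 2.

Answer: accca$acbcaa
5

Derivation:
All 12 rotations (rotation i = S[i:]+S[:i]):
  rot[0] = accabcaacca$
  rot[1] = ccabcaacca$a
  rot[2] = cabcaacca$ac
  rot[3] = abcaacca$acc
  rot[4] = bcaacca$acca
  rot[5] = caacca$accab
  rot[6] = aacca$accabc
  rot[7] = acca$accabca
  rot[8] = cca$accabcaa
  rot[9] = ca$accabcaac
  rot[10] = a$accabcaacc
  rot[11] = $accabcaacca
Sorted (with $ < everything):
  sorted[0] = $accabcaacca  (last char: 'a')
  sorted[1] = a$accabcaacc  (last char: 'c')
  sorted[2] = aacca$accabc  (last char: 'c')
  sorted[3] = abcaacca$acc  (last char: 'c')
  sorted[4] = acca$accabca  (last char: 'a')
  sorted[5] = accabcaacca$  (last char: '$')
  sorted[6] = bcaacca$acca  (last char: 'a')
  sorted[7] = ca$accabcaac  (last char: 'c')
  sorted[8] = caacca$accab  (last char: 'b')
  sorted[9] = cabcaacca$ac  (last char: 'c')
  sorted[10] = cca$accabcaa  (last char: 'a')
  sorted[11] = ccabcaacca$a  (last char: 'a')
Last column: accca$acbcaa
Original string S is at sorted index 5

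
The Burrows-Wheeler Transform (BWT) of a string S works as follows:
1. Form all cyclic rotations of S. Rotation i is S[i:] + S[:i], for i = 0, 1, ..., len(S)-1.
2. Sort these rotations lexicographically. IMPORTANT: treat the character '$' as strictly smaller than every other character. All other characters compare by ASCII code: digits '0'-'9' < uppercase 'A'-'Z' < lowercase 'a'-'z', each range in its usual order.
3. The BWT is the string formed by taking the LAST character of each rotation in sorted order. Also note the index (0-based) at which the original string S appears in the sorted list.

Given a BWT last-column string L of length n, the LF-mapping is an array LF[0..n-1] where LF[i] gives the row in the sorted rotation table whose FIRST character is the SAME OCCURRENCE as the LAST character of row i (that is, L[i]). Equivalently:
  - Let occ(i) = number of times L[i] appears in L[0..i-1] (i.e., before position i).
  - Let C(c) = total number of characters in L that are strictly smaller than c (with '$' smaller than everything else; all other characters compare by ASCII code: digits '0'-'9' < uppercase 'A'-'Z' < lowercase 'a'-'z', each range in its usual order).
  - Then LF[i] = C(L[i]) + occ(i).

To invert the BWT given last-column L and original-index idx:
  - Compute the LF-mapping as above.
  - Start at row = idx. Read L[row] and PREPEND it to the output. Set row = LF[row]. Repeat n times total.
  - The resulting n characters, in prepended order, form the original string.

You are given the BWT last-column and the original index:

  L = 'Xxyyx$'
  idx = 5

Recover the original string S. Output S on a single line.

LF mapping: 1 2 4 5 3 0
Walk LF starting at row 5, prepending L[row]:
  step 1: row=5, L[5]='$', prepend. Next row=LF[5]=0
  step 2: row=0, L[0]='X', prepend. Next row=LF[0]=1
  step 3: row=1, L[1]='x', prepend. Next row=LF[1]=2
  step 4: row=2, L[2]='y', prepend. Next row=LF[2]=4
  step 5: row=4, L[4]='x', prepend. Next row=LF[4]=3
  step 6: row=3, L[3]='y', prepend. Next row=LF[3]=5
Reversed output: yxyxX$

Answer: yxyxX$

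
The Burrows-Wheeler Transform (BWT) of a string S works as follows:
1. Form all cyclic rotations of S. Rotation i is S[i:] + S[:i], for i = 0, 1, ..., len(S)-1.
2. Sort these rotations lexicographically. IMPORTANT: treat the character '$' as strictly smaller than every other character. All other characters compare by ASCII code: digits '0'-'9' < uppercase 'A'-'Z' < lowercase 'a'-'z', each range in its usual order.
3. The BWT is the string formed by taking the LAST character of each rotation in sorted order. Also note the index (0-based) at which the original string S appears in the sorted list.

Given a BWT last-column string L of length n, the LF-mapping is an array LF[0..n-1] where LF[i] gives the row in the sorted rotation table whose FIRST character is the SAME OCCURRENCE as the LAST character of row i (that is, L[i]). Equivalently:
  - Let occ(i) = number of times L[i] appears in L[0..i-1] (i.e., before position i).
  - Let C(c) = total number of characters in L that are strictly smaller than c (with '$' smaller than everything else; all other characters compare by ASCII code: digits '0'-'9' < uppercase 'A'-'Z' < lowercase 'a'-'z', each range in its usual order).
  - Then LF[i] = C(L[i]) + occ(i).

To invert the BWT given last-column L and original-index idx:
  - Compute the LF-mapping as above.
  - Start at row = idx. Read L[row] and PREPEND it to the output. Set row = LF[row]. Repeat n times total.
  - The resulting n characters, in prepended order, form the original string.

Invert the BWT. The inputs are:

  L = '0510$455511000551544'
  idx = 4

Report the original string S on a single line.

LF mapping: 1 13 6 2 0 10 14 15 16 7 8 3 4 5 17 18 9 19 11 12
Walk LF starting at row 4, prepending L[row]:
  step 1: row=4, L[4]='$', prepend. Next row=LF[4]=0
  step 2: row=0, L[0]='0', prepend. Next row=LF[0]=1
  step 3: row=1, L[1]='5', prepend. Next row=LF[1]=13
  step 4: row=13, L[13]='0', prepend. Next row=LF[13]=5
  step 5: row=5, L[5]='4', prepend. Next row=LF[5]=10
  step 6: row=10, L[10]='1', prepend. Next row=LF[10]=8
  step 7: row=8, L[8]='5', prepend. Next row=LF[8]=16
  step 8: row=16, L[16]='1', prepend. Next row=LF[16]=9
  step 9: row=9, L[9]='1', prepend. Next row=LF[9]=7
  step 10: row=7, L[7]='5', prepend. Next row=LF[7]=15
  step 11: row=15, L[15]='5', prepend. Next row=LF[15]=18
  step 12: row=18, L[18]='4', prepend. Next row=LF[18]=11
  step 13: row=11, L[11]='0', prepend. Next row=LF[11]=3
  step 14: row=3, L[3]='0', prepend. Next row=LF[3]=2
  step 15: row=2, L[2]='1', prepend. Next row=LF[2]=6
  step 16: row=6, L[6]='5', prepend. Next row=LF[6]=14
  step 17: row=14, L[14]='5', prepend. Next row=LF[14]=17
  step 18: row=17, L[17]='5', prepend. Next row=LF[17]=19
  step 19: row=19, L[19]='4', prepend. Next row=LF[19]=12
  step 20: row=12, L[12]='0', prepend. Next row=LF[12]=4
Reversed output: 0455510045511514050$

Answer: 0455510045511514050$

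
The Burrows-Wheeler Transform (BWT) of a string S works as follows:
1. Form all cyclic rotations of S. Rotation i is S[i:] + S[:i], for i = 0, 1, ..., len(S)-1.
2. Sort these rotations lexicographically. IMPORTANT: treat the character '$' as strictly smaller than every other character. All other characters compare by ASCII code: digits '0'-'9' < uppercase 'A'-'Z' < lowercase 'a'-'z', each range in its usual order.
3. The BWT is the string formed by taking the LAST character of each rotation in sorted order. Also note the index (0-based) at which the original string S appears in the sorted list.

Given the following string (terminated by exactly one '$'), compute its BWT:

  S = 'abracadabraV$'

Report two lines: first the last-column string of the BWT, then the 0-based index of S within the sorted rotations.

Answer: Vard$rcaaaabb
4

Derivation:
All 13 rotations (rotation i = S[i:]+S[:i]):
  rot[0] = abracadabraV$
  rot[1] = bracadabraV$a
  rot[2] = racadabraV$ab
  rot[3] = acadabraV$abr
  rot[4] = cadabraV$abra
  rot[5] = adabraV$abrac
  rot[6] = dabraV$abraca
  rot[7] = abraV$abracad
  rot[8] = braV$abracada
  rot[9] = raV$abracadab
  rot[10] = aV$abracadabr
  rot[11] = V$abracadabra
  rot[12] = $abracadabraV
Sorted (with $ < everything):
  sorted[0] = $abracadabraV  (last char: 'V')
  sorted[1] = V$abracadabra  (last char: 'a')
  sorted[2] = aV$abracadabr  (last char: 'r')
  sorted[3] = abraV$abracad  (last char: 'd')
  sorted[4] = abracadabraV$  (last char: '$')
  sorted[5] = acadabraV$abr  (last char: 'r')
  sorted[6] = adabraV$abrac  (last char: 'c')
  sorted[7] = braV$abracada  (last char: 'a')
  sorted[8] = bracadabraV$a  (last char: 'a')
  sorted[9] = cadabraV$abra  (last char: 'a')
  sorted[10] = dabraV$abraca  (last char: 'a')
  sorted[11] = raV$abracadab  (last char: 'b')
  sorted[12] = racadabraV$ab  (last char: 'b')
Last column: Vard$rcaaaabb
Original string S is at sorted index 4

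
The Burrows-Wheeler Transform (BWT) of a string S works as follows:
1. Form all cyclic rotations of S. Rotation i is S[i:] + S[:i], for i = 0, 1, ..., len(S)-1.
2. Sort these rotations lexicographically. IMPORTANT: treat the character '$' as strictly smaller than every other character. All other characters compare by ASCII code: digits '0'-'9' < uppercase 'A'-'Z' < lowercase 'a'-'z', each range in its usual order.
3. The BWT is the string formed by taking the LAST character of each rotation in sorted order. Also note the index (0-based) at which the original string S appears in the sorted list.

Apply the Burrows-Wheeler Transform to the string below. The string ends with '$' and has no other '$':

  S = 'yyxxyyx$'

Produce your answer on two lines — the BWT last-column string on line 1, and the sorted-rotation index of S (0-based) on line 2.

All 8 rotations (rotation i = S[i:]+S[:i]):
  rot[0] = yyxxyyx$
  rot[1] = yxxyyx$y
  rot[2] = xxyyx$yy
  rot[3] = xyyx$yyx
  rot[4] = yyx$yyxx
  rot[5] = yx$yyxxy
  rot[6] = x$yyxxyy
  rot[7] = $yyxxyyx
Sorted (with $ < everything):
  sorted[0] = $yyxxyyx  (last char: 'x')
  sorted[1] = x$yyxxyy  (last char: 'y')
  sorted[2] = xxyyx$yy  (last char: 'y')
  sorted[3] = xyyx$yyx  (last char: 'x')
  sorted[4] = yx$yyxxy  (last char: 'y')
  sorted[5] = yxxyyx$y  (last char: 'y')
  sorted[6] = yyx$yyxx  (last char: 'x')
  sorted[7] = yyxxyyx$  (last char: '$')
Last column: xyyxyyx$
Original string S is at sorted index 7

Answer: xyyxyyx$
7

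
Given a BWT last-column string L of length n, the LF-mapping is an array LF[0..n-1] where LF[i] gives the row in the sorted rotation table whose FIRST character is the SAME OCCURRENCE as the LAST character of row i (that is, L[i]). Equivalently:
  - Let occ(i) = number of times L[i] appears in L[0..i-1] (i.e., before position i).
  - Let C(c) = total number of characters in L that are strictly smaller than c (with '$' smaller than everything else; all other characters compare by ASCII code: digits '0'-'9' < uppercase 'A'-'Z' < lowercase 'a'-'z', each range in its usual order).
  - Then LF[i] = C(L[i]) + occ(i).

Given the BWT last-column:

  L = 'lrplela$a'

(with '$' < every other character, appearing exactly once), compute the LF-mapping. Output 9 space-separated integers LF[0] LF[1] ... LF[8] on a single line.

Answer: 4 8 7 5 3 6 1 0 2

Derivation:
Char counts: '$':1, 'a':2, 'e':1, 'l':3, 'p':1, 'r':1
C (first-col start): C('$')=0, C('a')=1, C('e')=3, C('l')=4, C('p')=7, C('r')=8
L[0]='l': occ=0, LF[0]=C('l')+0=4+0=4
L[1]='r': occ=0, LF[1]=C('r')+0=8+0=8
L[2]='p': occ=0, LF[2]=C('p')+0=7+0=7
L[3]='l': occ=1, LF[3]=C('l')+1=4+1=5
L[4]='e': occ=0, LF[4]=C('e')+0=3+0=3
L[5]='l': occ=2, LF[5]=C('l')+2=4+2=6
L[6]='a': occ=0, LF[6]=C('a')+0=1+0=1
L[7]='$': occ=0, LF[7]=C('$')+0=0+0=0
L[8]='a': occ=1, LF[8]=C('a')+1=1+1=2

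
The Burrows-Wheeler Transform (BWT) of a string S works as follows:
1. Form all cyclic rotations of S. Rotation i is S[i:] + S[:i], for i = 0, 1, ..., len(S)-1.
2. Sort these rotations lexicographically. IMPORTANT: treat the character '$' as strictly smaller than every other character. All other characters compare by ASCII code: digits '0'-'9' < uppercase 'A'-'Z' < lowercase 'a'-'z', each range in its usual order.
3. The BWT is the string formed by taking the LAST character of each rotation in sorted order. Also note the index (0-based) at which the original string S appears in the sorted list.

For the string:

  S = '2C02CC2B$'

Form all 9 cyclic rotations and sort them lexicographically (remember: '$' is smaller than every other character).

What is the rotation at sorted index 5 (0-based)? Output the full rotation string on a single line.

All 9 rotations (rotation i = S[i:]+S[:i]):
  rot[0] = 2C02CC2B$
  rot[1] = C02CC2B$2
  rot[2] = 02CC2B$2C
  rot[3] = 2CC2B$2C0
  rot[4] = CC2B$2C02
  rot[5] = C2B$2C02C
  rot[6] = 2B$2C02CC
  rot[7] = B$2C02CC2
  rot[8] = $2C02CC2B
Sorted (with $ < everything):
  sorted[0] = $2C02CC2B
  sorted[1] = 02CC2B$2C
  sorted[2] = 2B$2C02CC
  sorted[3] = 2C02CC2B$
  sorted[4] = 2CC2B$2C0
  sorted[5] = B$2C02CC2
  sorted[6] = C02CC2B$2
  sorted[7] = C2B$2C02C
  sorted[8] = CC2B$2C02
sorted[5] = B$2C02CC2

Answer: B$2C02CC2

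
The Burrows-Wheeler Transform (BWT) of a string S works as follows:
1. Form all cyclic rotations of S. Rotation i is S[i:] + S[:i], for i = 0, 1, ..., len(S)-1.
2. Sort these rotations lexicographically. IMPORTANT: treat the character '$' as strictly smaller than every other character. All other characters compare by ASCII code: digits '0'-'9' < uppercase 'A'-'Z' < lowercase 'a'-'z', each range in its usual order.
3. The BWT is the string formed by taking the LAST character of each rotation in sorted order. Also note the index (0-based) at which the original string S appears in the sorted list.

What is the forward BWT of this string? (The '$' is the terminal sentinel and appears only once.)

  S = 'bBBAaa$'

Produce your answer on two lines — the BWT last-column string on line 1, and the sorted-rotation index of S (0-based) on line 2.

All 7 rotations (rotation i = S[i:]+S[:i]):
  rot[0] = bBBAaa$
  rot[1] = BBAaa$b
  rot[2] = BAaa$bB
  rot[3] = Aaa$bBB
  rot[4] = aa$bBBA
  rot[5] = a$bBBAa
  rot[6] = $bBBAaa
Sorted (with $ < everything):
  sorted[0] = $bBBAaa  (last char: 'a')
  sorted[1] = Aaa$bBB  (last char: 'B')
  sorted[2] = BAaa$bB  (last char: 'B')
  sorted[3] = BBAaa$b  (last char: 'b')
  sorted[4] = a$bBBAa  (last char: 'a')
  sorted[5] = aa$bBBA  (last char: 'A')
  sorted[6] = bBBAaa$  (last char: '$')
Last column: aBBbaA$
Original string S is at sorted index 6

Answer: aBBbaA$
6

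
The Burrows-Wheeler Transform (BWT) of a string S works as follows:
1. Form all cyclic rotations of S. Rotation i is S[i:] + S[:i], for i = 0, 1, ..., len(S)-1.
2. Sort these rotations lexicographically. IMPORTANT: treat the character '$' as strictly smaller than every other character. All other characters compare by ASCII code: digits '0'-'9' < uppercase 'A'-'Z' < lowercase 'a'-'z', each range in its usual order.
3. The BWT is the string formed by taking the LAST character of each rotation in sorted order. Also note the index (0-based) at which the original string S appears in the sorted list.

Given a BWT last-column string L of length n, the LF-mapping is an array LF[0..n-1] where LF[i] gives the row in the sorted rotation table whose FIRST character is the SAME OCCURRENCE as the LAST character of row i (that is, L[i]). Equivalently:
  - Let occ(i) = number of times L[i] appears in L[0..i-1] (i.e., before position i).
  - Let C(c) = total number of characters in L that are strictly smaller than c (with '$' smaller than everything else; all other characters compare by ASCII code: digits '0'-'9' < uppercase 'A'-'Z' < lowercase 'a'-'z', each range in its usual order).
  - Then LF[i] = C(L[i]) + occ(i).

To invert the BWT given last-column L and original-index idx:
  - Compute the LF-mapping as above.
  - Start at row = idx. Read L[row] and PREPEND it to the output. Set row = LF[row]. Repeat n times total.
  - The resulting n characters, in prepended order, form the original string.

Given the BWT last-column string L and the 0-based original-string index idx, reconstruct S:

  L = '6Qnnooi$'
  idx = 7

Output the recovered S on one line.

Answer: onionQ6$

Derivation:
LF mapping: 1 2 4 5 6 7 3 0
Walk LF starting at row 7, prepending L[row]:
  step 1: row=7, L[7]='$', prepend. Next row=LF[7]=0
  step 2: row=0, L[0]='6', prepend. Next row=LF[0]=1
  step 3: row=1, L[1]='Q', prepend. Next row=LF[1]=2
  step 4: row=2, L[2]='n', prepend. Next row=LF[2]=4
  step 5: row=4, L[4]='o', prepend. Next row=LF[4]=6
  step 6: row=6, L[6]='i', prepend. Next row=LF[6]=3
  step 7: row=3, L[3]='n', prepend. Next row=LF[3]=5
  step 8: row=5, L[5]='o', prepend. Next row=LF[5]=7
Reversed output: onionQ6$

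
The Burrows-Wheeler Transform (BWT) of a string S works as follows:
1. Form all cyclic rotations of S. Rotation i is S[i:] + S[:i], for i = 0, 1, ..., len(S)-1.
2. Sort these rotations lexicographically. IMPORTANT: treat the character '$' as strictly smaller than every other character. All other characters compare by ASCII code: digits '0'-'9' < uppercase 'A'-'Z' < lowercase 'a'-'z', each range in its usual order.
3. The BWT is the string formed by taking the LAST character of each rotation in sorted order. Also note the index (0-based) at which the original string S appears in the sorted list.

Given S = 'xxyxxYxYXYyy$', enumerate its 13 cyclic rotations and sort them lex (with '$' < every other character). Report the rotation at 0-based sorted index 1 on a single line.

All 13 rotations (rotation i = S[i:]+S[:i]):
  rot[0] = xxyxxYxYXYyy$
  rot[1] = xyxxYxYXYyy$x
  rot[2] = yxxYxYXYyy$xx
  rot[3] = xxYxYXYyy$xxy
  rot[4] = xYxYXYyy$xxyx
  rot[5] = YxYXYyy$xxyxx
  rot[6] = xYXYyy$xxyxxY
  rot[7] = YXYyy$xxyxxYx
  rot[8] = XYyy$xxyxxYxY
  rot[9] = Yyy$xxyxxYxYX
  rot[10] = yy$xxyxxYxYXY
  rot[11] = y$xxyxxYxYXYy
  rot[12] = $xxyxxYxYXYyy
Sorted (with $ < everything):
  sorted[0] = $xxyxxYxYXYyy
  sorted[1] = XYyy$xxyxxYxY
  sorted[2] = YXYyy$xxyxxYx
  sorted[3] = YxYXYyy$xxyxx
  sorted[4] = Yyy$xxyxxYxYX
  sorted[5] = xYXYyy$xxyxxY
  sorted[6] = xYxYXYyy$xxyx
  sorted[7] = xxYxYXYyy$xxy
  sorted[8] = xxyxxYxYXYyy$
  sorted[9] = xyxxYxYXYyy$x
  sorted[10] = y$xxyxxYxYXYy
  sorted[11] = yxxYxYXYyy$xx
  sorted[12] = yy$xxyxxYxYXY
sorted[1] = XYyy$xxyxxYxY

Answer: XYyy$xxyxxYxY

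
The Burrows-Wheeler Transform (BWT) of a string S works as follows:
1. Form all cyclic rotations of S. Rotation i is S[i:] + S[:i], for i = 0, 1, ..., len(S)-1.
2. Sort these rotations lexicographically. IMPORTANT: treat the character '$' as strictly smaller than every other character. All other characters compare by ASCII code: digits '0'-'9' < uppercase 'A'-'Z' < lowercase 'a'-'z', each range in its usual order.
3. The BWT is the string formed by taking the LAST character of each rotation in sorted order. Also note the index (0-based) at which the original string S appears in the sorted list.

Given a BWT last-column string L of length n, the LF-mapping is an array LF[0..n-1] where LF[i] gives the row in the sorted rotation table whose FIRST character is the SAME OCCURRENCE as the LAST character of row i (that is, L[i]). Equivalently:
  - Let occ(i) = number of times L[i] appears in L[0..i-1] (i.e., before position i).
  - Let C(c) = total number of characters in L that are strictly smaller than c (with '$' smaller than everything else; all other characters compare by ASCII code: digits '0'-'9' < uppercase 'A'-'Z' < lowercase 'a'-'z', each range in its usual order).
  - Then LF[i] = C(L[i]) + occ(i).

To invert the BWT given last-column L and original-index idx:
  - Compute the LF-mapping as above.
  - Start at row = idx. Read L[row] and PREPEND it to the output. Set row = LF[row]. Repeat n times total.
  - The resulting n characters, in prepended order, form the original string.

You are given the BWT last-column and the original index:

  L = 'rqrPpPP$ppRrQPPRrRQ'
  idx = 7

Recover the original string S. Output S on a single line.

Answer: QrrPPqPPQpRRrpPpRr$

Derivation:
LF mapping: 15 14 16 1 11 2 3 0 12 13 8 17 6 4 5 9 18 10 7
Walk LF starting at row 7, prepending L[row]:
  step 1: row=7, L[7]='$', prepend. Next row=LF[7]=0
  step 2: row=0, L[0]='r', prepend. Next row=LF[0]=15
  step 3: row=15, L[15]='R', prepend. Next row=LF[15]=9
  step 4: row=9, L[9]='p', prepend. Next row=LF[9]=13
  step 5: row=13, L[13]='P', prepend. Next row=LF[13]=4
  step 6: row=4, L[4]='p', prepend. Next row=LF[4]=11
  step 7: row=11, L[11]='r', prepend. Next row=LF[11]=17
  step 8: row=17, L[17]='R', prepend. Next row=LF[17]=10
  step 9: row=10, L[10]='R', prepend. Next row=LF[10]=8
  step 10: row=8, L[8]='p', prepend. Next row=LF[8]=12
  step 11: row=12, L[12]='Q', prepend. Next row=LF[12]=6
  step 12: row=6, L[6]='P', prepend. Next row=LF[6]=3
  step 13: row=3, L[3]='P', prepend. Next row=LF[3]=1
  step 14: row=1, L[1]='q', prepend. Next row=LF[1]=14
  step 15: row=14, L[14]='P', prepend. Next row=LF[14]=5
  step 16: row=5, L[5]='P', prepend. Next row=LF[5]=2
  step 17: row=2, L[2]='r', prepend. Next row=LF[2]=16
  step 18: row=16, L[16]='r', prepend. Next row=LF[16]=18
  step 19: row=18, L[18]='Q', prepend. Next row=LF[18]=7
Reversed output: QrrPPqPPQpRRrpPpRr$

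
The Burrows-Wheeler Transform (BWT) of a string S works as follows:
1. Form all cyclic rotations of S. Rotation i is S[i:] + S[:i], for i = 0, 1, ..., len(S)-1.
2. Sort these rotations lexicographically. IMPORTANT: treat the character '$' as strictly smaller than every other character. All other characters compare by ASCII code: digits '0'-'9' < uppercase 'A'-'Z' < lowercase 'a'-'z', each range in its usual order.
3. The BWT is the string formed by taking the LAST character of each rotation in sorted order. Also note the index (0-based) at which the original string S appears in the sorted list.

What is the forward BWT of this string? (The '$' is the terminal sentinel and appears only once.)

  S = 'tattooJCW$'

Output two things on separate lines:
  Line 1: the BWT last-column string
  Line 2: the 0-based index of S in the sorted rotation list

All 10 rotations (rotation i = S[i:]+S[:i]):
  rot[0] = tattooJCW$
  rot[1] = attooJCW$t
  rot[2] = ttooJCW$ta
  rot[3] = tooJCW$tat
  rot[4] = ooJCW$tatt
  rot[5] = oJCW$tatto
  rot[6] = JCW$tattoo
  rot[7] = CW$tattooJ
  rot[8] = W$tattooJC
  rot[9] = $tattooJCW
Sorted (with $ < everything):
  sorted[0] = $tattooJCW  (last char: 'W')
  sorted[1] = CW$tattooJ  (last char: 'J')
  sorted[2] = JCW$tattoo  (last char: 'o')
  sorted[3] = W$tattooJC  (last char: 'C')
  sorted[4] = attooJCW$t  (last char: 't')
  sorted[5] = oJCW$tatto  (last char: 'o')
  sorted[6] = ooJCW$tatt  (last char: 't')
  sorted[7] = tattooJCW$  (last char: '$')
  sorted[8] = tooJCW$tat  (last char: 't')
  sorted[9] = ttooJCW$ta  (last char: 'a')
Last column: WJoCtot$ta
Original string S is at sorted index 7

Answer: WJoCtot$ta
7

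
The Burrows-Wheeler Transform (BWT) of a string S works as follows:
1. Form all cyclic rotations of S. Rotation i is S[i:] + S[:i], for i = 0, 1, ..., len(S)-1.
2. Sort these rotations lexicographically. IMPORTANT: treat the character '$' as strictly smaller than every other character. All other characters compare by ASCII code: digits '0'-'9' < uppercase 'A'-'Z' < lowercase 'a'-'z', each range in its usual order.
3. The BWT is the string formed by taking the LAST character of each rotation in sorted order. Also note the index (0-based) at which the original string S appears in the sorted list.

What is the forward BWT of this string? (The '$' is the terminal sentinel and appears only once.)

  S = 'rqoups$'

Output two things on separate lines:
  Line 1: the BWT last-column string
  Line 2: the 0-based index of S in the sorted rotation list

Answer: squr$po
4

Derivation:
All 7 rotations (rotation i = S[i:]+S[:i]):
  rot[0] = rqoups$
  rot[1] = qoups$r
  rot[2] = oups$rq
  rot[3] = ups$rqo
  rot[4] = ps$rqou
  rot[5] = s$rqoup
  rot[6] = $rqoups
Sorted (with $ < everything):
  sorted[0] = $rqoups  (last char: 's')
  sorted[1] = oups$rq  (last char: 'q')
  sorted[2] = ps$rqou  (last char: 'u')
  sorted[3] = qoups$r  (last char: 'r')
  sorted[4] = rqoups$  (last char: '$')
  sorted[5] = s$rqoup  (last char: 'p')
  sorted[6] = ups$rqo  (last char: 'o')
Last column: squr$po
Original string S is at sorted index 4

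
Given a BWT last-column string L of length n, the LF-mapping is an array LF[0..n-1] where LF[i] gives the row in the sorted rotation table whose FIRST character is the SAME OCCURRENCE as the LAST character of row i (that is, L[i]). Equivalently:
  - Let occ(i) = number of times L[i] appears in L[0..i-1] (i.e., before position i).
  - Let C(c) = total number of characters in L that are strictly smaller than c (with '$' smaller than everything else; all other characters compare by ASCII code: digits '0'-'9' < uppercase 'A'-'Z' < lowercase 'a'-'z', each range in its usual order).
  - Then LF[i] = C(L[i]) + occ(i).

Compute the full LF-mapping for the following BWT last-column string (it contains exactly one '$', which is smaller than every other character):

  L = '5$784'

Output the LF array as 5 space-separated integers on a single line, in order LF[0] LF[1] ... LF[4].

Char counts: '$':1, '4':1, '5':1, '7':1, '8':1
C (first-col start): C('$')=0, C('4')=1, C('5')=2, C('7')=3, C('8')=4
L[0]='5': occ=0, LF[0]=C('5')+0=2+0=2
L[1]='$': occ=0, LF[1]=C('$')+0=0+0=0
L[2]='7': occ=0, LF[2]=C('7')+0=3+0=3
L[3]='8': occ=0, LF[3]=C('8')+0=4+0=4
L[4]='4': occ=0, LF[4]=C('4')+0=1+0=1

Answer: 2 0 3 4 1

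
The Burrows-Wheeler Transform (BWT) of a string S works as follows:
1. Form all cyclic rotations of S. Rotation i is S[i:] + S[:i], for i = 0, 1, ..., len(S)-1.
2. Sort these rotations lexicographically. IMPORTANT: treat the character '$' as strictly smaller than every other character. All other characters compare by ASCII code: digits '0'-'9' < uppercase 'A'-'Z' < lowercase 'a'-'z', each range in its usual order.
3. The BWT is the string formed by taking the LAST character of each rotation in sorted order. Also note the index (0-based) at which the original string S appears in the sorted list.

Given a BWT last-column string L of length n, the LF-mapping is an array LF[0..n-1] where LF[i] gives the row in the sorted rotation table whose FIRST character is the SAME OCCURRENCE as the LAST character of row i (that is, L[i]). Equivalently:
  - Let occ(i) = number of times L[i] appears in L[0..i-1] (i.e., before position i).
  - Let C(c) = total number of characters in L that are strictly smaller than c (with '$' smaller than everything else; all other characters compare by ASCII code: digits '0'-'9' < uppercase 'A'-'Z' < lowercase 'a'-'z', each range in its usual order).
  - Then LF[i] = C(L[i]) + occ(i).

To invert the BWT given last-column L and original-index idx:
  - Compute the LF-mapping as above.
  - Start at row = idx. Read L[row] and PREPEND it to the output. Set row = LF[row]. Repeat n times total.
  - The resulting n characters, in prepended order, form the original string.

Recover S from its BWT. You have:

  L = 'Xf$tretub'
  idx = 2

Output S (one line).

LF mapping: 1 4 0 6 5 3 7 8 2
Walk LF starting at row 2, prepending L[row]:
  step 1: row=2, L[2]='$', prepend. Next row=LF[2]=0
  step 2: row=0, L[0]='X', prepend. Next row=LF[0]=1
  step 3: row=1, L[1]='f', prepend. Next row=LF[1]=4
  step 4: row=4, L[4]='r', prepend. Next row=LF[4]=5
  step 5: row=5, L[5]='e', prepend. Next row=LF[5]=3
  step 6: row=3, L[3]='t', prepend. Next row=LF[3]=6
  step 7: row=6, L[6]='t', prepend. Next row=LF[6]=7
  step 8: row=7, L[7]='u', prepend. Next row=LF[7]=8
  step 9: row=8, L[8]='b', prepend. Next row=LF[8]=2
Reversed output: butterfX$

Answer: butterfX$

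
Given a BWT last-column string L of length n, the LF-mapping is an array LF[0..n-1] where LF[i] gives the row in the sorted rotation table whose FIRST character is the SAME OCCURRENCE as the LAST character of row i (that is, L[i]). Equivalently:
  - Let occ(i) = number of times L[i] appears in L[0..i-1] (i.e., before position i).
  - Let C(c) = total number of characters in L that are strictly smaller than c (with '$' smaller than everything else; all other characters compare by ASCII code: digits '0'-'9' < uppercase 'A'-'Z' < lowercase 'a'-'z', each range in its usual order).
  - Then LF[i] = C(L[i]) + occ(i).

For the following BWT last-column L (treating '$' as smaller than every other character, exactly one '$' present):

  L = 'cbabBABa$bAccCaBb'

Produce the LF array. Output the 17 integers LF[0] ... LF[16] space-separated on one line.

Char counts: '$':1, 'A':2, 'B':3, 'C':1, 'a':3, 'b':4, 'c':3
C (first-col start): C('$')=0, C('A')=1, C('B')=3, C('C')=6, C('a')=7, C('b')=10, C('c')=14
L[0]='c': occ=0, LF[0]=C('c')+0=14+0=14
L[1]='b': occ=0, LF[1]=C('b')+0=10+0=10
L[2]='a': occ=0, LF[2]=C('a')+0=7+0=7
L[3]='b': occ=1, LF[3]=C('b')+1=10+1=11
L[4]='B': occ=0, LF[4]=C('B')+0=3+0=3
L[5]='A': occ=0, LF[5]=C('A')+0=1+0=1
L[6]='B': occ=1, LF[6]=C('B')+1=3+1=4
L[7]='a': occ=1, LF[7]=C('a')+1=7+1=8
L[8]='$': occ=0, LF[8]=C('$')+0=0+0=0
L[9]='b': occ=2, LF[9]=C('b')+2=10+2=12
L[10]='A': occ=1, LF[10]=C('A')+1=1+1=2
L[11]='c': occ=1, LF[11]=C('c')+1=14+1=15
L[12]='c': occ=2, LF[12]=C('c')+2=14+2=16
L[13]='C': occ=0, LF[13]=C('C')+0=6+0=6
L[14]='a': occ=2, LF[14]=C('a')+2=7+2=9
L[15]='B': occ=2, LF[15]=C('B')+2=3+2=5
L[16]='b': occ=3, LF[16]=C('b')+3=10+3=13

Answer: 14 10 7 11 3 1 4 8 0 12 2 15 16 6 9 5 13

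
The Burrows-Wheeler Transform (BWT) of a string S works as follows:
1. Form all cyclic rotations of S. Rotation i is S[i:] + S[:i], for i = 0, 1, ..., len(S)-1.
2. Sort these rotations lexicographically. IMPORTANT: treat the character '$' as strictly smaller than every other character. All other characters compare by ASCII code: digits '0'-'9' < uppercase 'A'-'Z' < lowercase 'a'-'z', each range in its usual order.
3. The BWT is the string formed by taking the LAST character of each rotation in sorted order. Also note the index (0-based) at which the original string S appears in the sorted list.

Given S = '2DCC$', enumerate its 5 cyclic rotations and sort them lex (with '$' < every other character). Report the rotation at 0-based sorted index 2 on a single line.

Answer: C$2DC

Derivation:
All 5 rotations (rotation i = S[i:]+S[:i]):
  rot[0] = 2DCC$
  rot[1] = DCC$2
  rot[2] = CC$2D
  rot[3] = C$2DC
  rot[4] = $2DCC
Sorted (with $ < everything):
  sorted[0] = $2DCC
  sorted[1] = 2DCC$
  sorted[2] = C$2DC
  sorted[3] = CC$2D
  sorted[4] = DCC$2
sorted[2] = C$2DC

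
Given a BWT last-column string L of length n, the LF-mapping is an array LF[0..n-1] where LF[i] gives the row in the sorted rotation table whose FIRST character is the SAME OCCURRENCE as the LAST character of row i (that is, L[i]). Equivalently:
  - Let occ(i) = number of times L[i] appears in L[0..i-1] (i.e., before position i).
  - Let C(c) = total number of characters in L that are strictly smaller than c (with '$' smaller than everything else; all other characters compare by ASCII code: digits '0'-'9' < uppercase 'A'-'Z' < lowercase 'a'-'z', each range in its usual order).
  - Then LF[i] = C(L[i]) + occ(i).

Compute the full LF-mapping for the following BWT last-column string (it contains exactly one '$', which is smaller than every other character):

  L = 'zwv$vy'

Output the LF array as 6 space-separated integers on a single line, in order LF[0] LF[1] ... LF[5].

Char counts: '$':1, 'v':2, 'w':1, 'y':1, 'z':1
C (first-col start): C('$')=0, C('v')=1, C('w')=3, C('y')=4, C('z')=5
L[0]='z': occ=0, LF[0]=C('z')+0=5+0=5
L[1]='w': occ=0, LF[1]=C('w')+0=3+0=3
L[2]='v': occ=0, LF[2]=C('v')+0=1+0=1
L[3]='$': occ=0, LF[3]=C('$')+0=0+0=0
L[4]='v': occ=1, LF[4]=C('v')+1=1+1=2
L[5]='y': occ=0, LF[5]=C('y')+0=4+0=4

Answer: 5 3 1 0 2 4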